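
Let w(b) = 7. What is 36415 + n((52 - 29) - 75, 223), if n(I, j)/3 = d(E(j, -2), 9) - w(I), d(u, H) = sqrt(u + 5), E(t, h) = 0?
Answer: 36394 + 3*sqrt(5) ≈ 36401.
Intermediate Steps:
d(u, H) = sqrt(5 + u)
n(I, j) = -21 + 3*sqrt(5) (n(I, j) = 3*(sqrt(5 + 0) - 1*7) = 3*(sqrt(5) - 7) = 3*(-7 + sqrt(5)) = -21 + 3*sqrt(5))
36415 + n((52 - 29) - 75, 223) = 36415 + (-21 + 3*sqrt(5)) = 36394 + 3*sqrt(5)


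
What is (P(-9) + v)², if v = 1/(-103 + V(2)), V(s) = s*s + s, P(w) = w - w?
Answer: 1/9409 ≈ 0.00010628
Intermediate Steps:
P(w) = 0
V(s) = s + s² (V(s) = s² + s = s + s²)
v = -1/97 (v = 1/(-103 + 2*(1 + 2)) = 1/(-103 + 2*3) = 1/(-103 + 6) = 1/(-97) = -1/97 ≈ -0.010309)
(P(-9) + v)² = (0 - 1/97)² = (-1/97)² = 1/9409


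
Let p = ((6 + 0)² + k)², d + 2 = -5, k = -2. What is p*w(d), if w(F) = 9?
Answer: 10404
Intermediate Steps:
d = -7 (d = -2 - 5 = -7)
p = 1156 (p = ((6 + 0)² - 2)² = (6² - 2)² = (36 - 2)² = 34² = 1156)
p*w(d) = 1156*9 = 10404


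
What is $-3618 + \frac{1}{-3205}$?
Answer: $- \frac{11595691}{3205} \approx -3618.0$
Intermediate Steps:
$-3618 + \frac{1}{-3205} = -3618 - \frac{1}{3205} = - \frac{11595691}{3205}$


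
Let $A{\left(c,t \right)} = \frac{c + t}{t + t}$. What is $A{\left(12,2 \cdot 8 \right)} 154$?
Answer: $\frac{539}{4} \approx 134.75$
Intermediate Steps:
$A{\left(c,t \right)} = \frac{c + t}{2 t}$
$A{\left(12,2 \cdot 8 \right)} 154 = \frac{12 + 2 \cdot 8}{2 \cdot 2 \cdot 8} \cdot 154 = \frac{12 + 16}{2 \cdot 16} \cdot 154 = \frac{1}{2} \cdot \frac{1}{16} \cdot 28 \cdot 154 = \frac{7}{8} \cdot 154 = \frac{539}{4}$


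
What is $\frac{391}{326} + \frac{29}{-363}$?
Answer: $\frac{132479}{118338} \approx 1.1195$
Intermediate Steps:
$\frac{391}{326} + \frac{29}{-363} = 391 \cdot \frac{1}{326} + 29 \left(- \frac{1}{363}\right) = \frac{391}{326} - \frac{29}{363} = \frac{132479}{118338}$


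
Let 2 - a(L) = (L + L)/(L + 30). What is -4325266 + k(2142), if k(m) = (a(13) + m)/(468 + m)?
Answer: -80904085169/18705 ≈ -4.3253e+6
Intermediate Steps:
a(L) = 2 - 2*L/(30 + L) (a(L) = 2 - (L + L)/(L + 30) = 2 - 2*L/(30 + L))
k(m) = (60/43 + m)/(468 + m) (k(m) = (60/(30 + 13) + m)/(468 + m) = (60/43 + m)/(468 + m))
-4325266 + k(2142) = -4325266 + (60/43 + 2142)/(468 + 2142) = -4325266 + (92166/43)/2610 = -4325266 + (1/2610)*(92166/43) = -4325266 + 15361/18705 = -80904085169/18705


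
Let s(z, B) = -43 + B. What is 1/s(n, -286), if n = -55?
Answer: -1/329 ≈ -0.0030395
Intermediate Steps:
1/s(n, -286) = 1/(-43 - 286) = 1/(-329) = -1/329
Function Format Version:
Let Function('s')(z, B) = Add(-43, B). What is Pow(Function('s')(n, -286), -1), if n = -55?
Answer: Rational(-1, 329) ≈ -0.0030395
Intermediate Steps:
Pow(Function('s')(n, -286), -1) = Pow(Add(-43, -286), -1) = Pow(-329, -1) = Rational(-1, 329)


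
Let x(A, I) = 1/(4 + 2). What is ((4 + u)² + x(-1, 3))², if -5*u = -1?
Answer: 7134241/22500 ≈ 317.08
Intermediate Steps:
u = ⅕ (u = -⅕*(-1) = ⅕ ≈ 0.20000)
x(A, I) = ⅙ (x(A, I) = 1/6 = ⅙)
((4 + u)² + x(-1, 3))² = ((4 + ⅕)² + ⅙)² = ((21/5)² + ⅙)² = (441/25 + ⅙)² = (2671/150)² = 7134241/22500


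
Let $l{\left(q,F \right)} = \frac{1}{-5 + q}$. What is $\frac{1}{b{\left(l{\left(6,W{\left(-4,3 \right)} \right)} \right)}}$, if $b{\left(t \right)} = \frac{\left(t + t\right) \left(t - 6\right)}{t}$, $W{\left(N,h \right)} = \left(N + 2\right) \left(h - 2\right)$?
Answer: $- \frac{1}{10} \approx -0.1$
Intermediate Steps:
$W{\left(N,h \right)} = \left(-2 + h\right) \left(2 + N\right)$ ($W{\left(N,h \right)} = \left(2 + N\right) \left(-2 + h\right) = \left(-2 + h\right) \left(2 + N\right)$)
$b{\left(t \right)} = -12 + 2 t$ ($b{\left(t \right)} = \frac{2 t \left(-6 + t\right)}{t} = -12 + 2 t$)
$\frac{1}{b{\left(l{\left(6,W{\left(-4,3 \right)} \right)} \right)}} = \frac{1}{-12 + \frac{2}{-5 + 6}} = \frac{1}{-12 + \frac{2}{1}} = \frac{1}{-12 + 2 \cdot 1} = \frac{1}{-12 + 2} = \frac{1}{-10} = - \frac{1}{10}$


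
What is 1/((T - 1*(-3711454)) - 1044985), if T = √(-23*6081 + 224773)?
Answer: 2666469/7110056843051 - √84910/7110056843051 ≈ 3.7499e-7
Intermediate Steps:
T = √84910 (T = √(-139863 + 224773) = √84910 ≈ 291.39)
1/((T - 1*(-3711454)) - 1044985) = 1/((√84910 - 1*(-3711454)) - 1044985) = 1/((√84910 + 3711454) - 1044985) = 1/((3711454 + √84910) - 1044985) = 1/(2666469 + √84910)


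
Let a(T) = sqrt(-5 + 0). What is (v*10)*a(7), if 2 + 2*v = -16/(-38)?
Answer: -150*I*sqrt(5)/19 ≈ -17.653*I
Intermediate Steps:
v = -15/19 (v = -1 + (-16/(-38))/2 = -1 + (-16*(-1/38))/2 = -1 + (1/2)*(8/19) = -1 + 4/19 = -15/19 ≈ -0.78947)
a(T) = I*sqrt(5) (a(T) = sqrt(-5) = I*sqrt(5))
(v*10)*a(7) = (-15/19*10)*(I*sqrt(5)) = -150*I*sqrt(5)/19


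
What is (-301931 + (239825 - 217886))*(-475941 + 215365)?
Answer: 72959195392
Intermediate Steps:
(-301931 + (239825 - 217886))*(-475941 + 215365) = (-301931 + 21939)*(-260576) = -279992*(-260576) = 72959195392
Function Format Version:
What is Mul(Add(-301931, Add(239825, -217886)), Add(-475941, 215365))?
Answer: 72959195392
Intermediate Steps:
Mul(Add(-301931, Add(239825, -217886)), Add(-475941, 215365)) = Mul(Add(-301931, 21939), -260576) = Mul(-279992, -260576) = 72959195392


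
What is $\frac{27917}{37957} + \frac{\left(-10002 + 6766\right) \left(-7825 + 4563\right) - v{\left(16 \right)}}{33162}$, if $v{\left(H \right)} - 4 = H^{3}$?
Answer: $\frac{66906312513}{209788339} \approx 318.92$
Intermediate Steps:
$v{\left(H \right)} = 4 + H^{3}$
$\frac{27917}{37957} + \frac{\left(-10002 + 6766\right) \left(-7825 + 4563\right) - v{\left(16 \right)}}{33162} = \frac{27917}{37957} + \frac{\left(-10002 + 6766\right) \left(-7825 + 4563\right) - \left(4 + 16^{3}\right)}{33162} = 27917 \cdot \frac{1}{37957} + \left(\left(-3236\right) \left(-3262\right) - \left(4 + 4096\right)\right) \frac{1}{33162} = \frac{27917}{37957} + \left(10555832 - 4100\right) \frac{1}{33162} = \frac{27917}{37957} + 10551732 \cdot \frac{1}{33162} = \frac{27917}{37957} + \frac{1758622}{5527} = \frac{66906312513}{209788339}$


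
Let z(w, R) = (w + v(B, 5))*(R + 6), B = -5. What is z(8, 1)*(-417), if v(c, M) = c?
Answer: -8757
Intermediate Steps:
z(w, R) = (-5 + w)*(6 + R) (z(w, R) = (w - 5)*(R + 6) = (-5 + w)*(6 + R))
z(8, 1)*(-417) = (-30 - 5*1 + 6*8 + 1*8)*(-417) = (-30 - 5 + 48 + 8)*(-417) = 21*(-417) = -8757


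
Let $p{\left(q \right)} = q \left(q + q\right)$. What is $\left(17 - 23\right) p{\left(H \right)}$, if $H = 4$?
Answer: $-192$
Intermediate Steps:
$p{\left(q \right)} = 2 q^{2}$ ($p{\left(q \right)} = q 2 q = 2 q^{2}$)
$\left(17 - 23\right) p{\left(H \right)} = \left(17 - 23\right) 2 \cdot 4^{2} = \left(17 - 23\right) 2 \cdot 16 = \left(-6\right) 32 = -192$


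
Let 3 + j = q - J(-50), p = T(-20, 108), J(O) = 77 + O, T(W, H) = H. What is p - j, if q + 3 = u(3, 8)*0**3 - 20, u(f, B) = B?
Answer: 161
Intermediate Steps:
q = -23 (q = -3 + (8*0**3 - 20) = -3 + (8*0 - 20) = -3 + (0 - 20) = -3 - 20 = -23)
p = 108
j = -53 (j = -3 + (-23 - (77 - 50)) = -3 + (-23 - 1*27) = -3 + (-23 - 27) = -3 - 50 = -53)
p - j = 108 - 1*(-53) = 108 + 53 = 161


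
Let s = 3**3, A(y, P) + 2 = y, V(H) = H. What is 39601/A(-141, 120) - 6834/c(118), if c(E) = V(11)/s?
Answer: -2438335/143 ≈ -17051.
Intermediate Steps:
A(y, P) = -2 + y
s = 27
c(E) = 11/27
39601/A(-141, 120) - 6834/c(118) = 39601/(-2 - 141) - 6834/11/27 = 39601/(-143) - 6834*27/11 = 39601*(-1/143) - 184518/11 = -39601/143 - 184518/11 = -2438335/143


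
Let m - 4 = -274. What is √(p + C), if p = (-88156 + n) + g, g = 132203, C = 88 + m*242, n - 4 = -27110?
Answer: I*√48311 ≈ 219.8*I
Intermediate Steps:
m = -270 (m = 4 - 274 = -270)
n = -27106 (n = 4 - 27110 = -27106)
C = -65252 (C = 88 - 270*242 = 88 - 65340 = -65252)
p = 16941 (p = (-88156 - 27106) + 132203 = -115262 + 132203 = 16941)
√(p + C) = √(16941 - 65252) = √(-48311) = I*√48311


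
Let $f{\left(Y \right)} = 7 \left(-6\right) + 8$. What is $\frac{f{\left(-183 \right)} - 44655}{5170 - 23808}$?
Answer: $\frac{44689}{18638} \approx 2.3977$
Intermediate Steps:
$f{\left(Y \right)} = -34$ ($f{\left(Y \right)} = -42 + 8 = -34$)
$\frac{f{\left(-183 \right)} - 44655}{5170 - 23808} = \frac{-34 - 44655}{5170 - 23808} = - \frac{44689}{-18638} = \left(-44689\right) \left(- \frac{1}{18638}\right) = \frac{44689}{18638}$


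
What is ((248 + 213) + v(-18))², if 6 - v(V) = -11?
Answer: 228484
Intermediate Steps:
v(V) = 17 (v(V) = 6 - 1*(-11) = 6 + 11 = 17)
((248 + 213) + v(-18))² = ((248 + 213) + 17)² = (461 + 17)² = 478² = 228484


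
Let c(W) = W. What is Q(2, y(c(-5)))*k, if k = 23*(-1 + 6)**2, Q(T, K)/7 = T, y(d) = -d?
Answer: 8050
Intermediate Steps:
Q(T, K) = 7*T
k = 575 (k = 23*5**2 = 23*25 = 575)
Q(2, y(c(-5)))*k = (7*2)*575 = 14*575 = 8050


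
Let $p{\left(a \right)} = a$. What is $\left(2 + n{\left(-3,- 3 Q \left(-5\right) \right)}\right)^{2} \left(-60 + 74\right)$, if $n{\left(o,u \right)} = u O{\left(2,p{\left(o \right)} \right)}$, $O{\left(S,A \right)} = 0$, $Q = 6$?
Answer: $56$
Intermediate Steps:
$n{\left(o,u \right)} = 0$ ($n{\left(o,u \right)} = u 0 = 0$)
$\left(2 + n{\left(-3,- 3 Q \left(-5\right) \right)}\right)^{2} \left(-60 + 74\right) = \left(2 + 0\right)^{2} \left(-60 + 74\right) = 2^{2} \cdot 14 = 4 \cdot 14 = 56$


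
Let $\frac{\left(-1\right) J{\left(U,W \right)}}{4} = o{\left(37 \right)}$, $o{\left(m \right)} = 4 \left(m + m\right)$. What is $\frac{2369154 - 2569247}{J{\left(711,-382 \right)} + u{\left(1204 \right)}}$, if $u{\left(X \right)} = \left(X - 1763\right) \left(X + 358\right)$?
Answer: $\frac{200093}{874342} \approx 0.22885$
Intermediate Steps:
$o{\left(m \right)} = 8 m$ ($o{\left(m \right)} = 4 \cdot 2 m = 8 m$)
$J{\left(U,W \right)} = -1184$ ($J{\left(U,W \right)} = - 4 \cdot 8 \cdot 37 = \left(-4\right) 296 = -1184$)
$u{\left(X \right)} = \left(-1763 + X\right) \left(358 + X\right)$
$\frac{2369154 - 2569247}{J{\left(711,-382 \right)} + u{\left(1204 \right)}} = \frac{2369154 - 2569247}{-1184 - \left(2322774 - 1449616\right)} = - \frac{200093}{-1184 - 873158} = - \frac{200093}{-874342} = \left(-200093\right) \left(- \frac{1}{874342}\right) = \frac{200093}{874342}$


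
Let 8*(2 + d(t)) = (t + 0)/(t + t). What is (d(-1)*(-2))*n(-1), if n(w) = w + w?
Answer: -31/4 ≈ -7.7500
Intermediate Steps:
n(w) = 2*w
d(t) = -31/16 (d(t) = -2 + ((t + 0)/(t + t))/8 = -2 + (t/((2*t)))/8 = -2 + (t*(1/(2*t)))/8 = -2 + (⅛)*(½) = -2 + 1/16 = -31/16)
(d(-1)*(-2))*n(-1) = (-31/16*(-2))*(2*(-1)) = (31/8)*(-2) = -31/4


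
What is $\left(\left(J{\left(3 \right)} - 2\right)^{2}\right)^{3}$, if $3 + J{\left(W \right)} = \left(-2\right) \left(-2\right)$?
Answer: $1$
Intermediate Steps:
$J{\left(W \right)} = 1$ ($J{\left(W \right)} = -3 - -4 = -3 + 4 = 1$)
$\left(\left(J{\left(3 \right)} - 2\right)^{2}\right)^{3} = \left(\left(1 - 2\right)^{2}\right)^{3} = \left(\left(-1\right)^{2}\right)^{3} = 1^{3} = 1$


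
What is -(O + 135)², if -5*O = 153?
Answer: -272484/25 ≈ -10899.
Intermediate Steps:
O = -153/5 (O = -⅕*153 = -153/5 ≈ -30.600)
-(O + 135)² = -(-153/5 + 135)² = -(522/5)² = -1*272484/25 = -272484/25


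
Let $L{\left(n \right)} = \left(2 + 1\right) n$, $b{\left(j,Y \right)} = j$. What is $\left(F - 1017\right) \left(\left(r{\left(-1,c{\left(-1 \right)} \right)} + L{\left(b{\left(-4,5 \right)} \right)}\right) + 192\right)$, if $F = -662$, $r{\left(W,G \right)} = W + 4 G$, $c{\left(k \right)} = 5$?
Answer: $-334121$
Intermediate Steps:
$L{\left(n \right)} = 3 n$
$\left(F - 1017\right) \left(\left(r{\left(-1,c{\left(-1 \right)} \right)} + L{\left(b{\left(-4,5 \right)} \right)}\right) + 192\right) = \left(-662 - 1017\right) \left(\left(\left(-1 + 4 \cdot 5\right) + 3 \left(-4\right)\right) + 192\right) = - 1679 \left(\left(\left(-1 + 20\right) - 12\right) + 192\right) = - 1679 \left(\left(19 - 12\right) + 192\right) = - 1679 \left(7 + 192\right) = \left(-1679\right) 199 = -334121$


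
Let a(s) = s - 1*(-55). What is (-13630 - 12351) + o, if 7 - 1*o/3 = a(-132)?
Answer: -25729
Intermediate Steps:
a(s) = 55 + s (a(s) = s + 55 = 55 + s)
o = 252 (o = 21 - 3*(55 - 132) = 21 - 3*(-77) = 21 + 231 = 252)
(-13630 - 12351) + o = (-13630 - 12351) + 252 = -25981 + 252 = -25729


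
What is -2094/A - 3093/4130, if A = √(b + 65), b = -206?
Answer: -3093/4130 + 698*I*√141/47 ≈ -0.74891 + 176.35*I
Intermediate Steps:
A = I*√141 (A = √(-206 + 65) = √(-141) = I*√141 ≈ 11.874*I)
-2094/A - 3093/4130 = -2094*(-I*√141/141) - 3093/4130 = -(-698)*I*√141/47 - 3093*1/4130 = 698*I*√141/47 - 3093/4130 = -3093/4130 + 698*I*√141/47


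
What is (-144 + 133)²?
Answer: 121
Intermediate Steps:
(-144 + 133)² = (-11)² = 121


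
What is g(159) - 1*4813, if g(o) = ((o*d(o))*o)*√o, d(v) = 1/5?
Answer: -4813 + 25281*√159/5 ≈ 58943.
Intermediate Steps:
d(v) = ⅕
g(o) = o^(5/2)/5 (g(o) = ((o*(⅕))*o)*√o = ((o/5)*o)*√o = (o²/5)*√o = o^(5/2)/5)
g(159) - 1*4813 = 159^(5/2)/5 - 1*4813 = (25281*√159)/5 - 4813 = 25281*√159/5 - 4813 = -4813 + 25281*√159/5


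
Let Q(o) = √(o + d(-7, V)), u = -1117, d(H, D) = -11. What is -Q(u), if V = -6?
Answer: -2*I*√282 ≈ -33.586*I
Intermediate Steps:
Q(o) = √(-11 + o) (Q(o) = √(o - 11) = √(-11 + o))
-Q(u) = -√(-11 - 1117) = -√(-1128) = -2*I*√282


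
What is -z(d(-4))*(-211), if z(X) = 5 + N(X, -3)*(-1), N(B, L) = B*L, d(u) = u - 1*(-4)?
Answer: 1055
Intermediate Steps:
d(u) = 4 + u (d(u) = u + 4 = 4 + u)
z(X) = 5 + 3*X (z(X) = 5 + (X*(-3))*(-1) = 5 - 3*X*(-1) = 5 + 3*X)
-z(d(-4))*(-211) = -(5 + 3*(4 - 4))*(-211) = -(5 + 3*0)*(-211) = -(5 + 0)*(-211) = -1*5*(-211) = -5*(-211) = 1055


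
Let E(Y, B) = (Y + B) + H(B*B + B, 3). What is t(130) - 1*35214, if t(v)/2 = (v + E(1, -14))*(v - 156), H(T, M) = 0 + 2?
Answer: -41402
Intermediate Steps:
H(T, M) = 2
E(Y, B) = 2 + B + Y (E(Y, B) = (Y + B) + 2 = (B + Y) + 2 = 2 + B + Y)
t(v) = 2*(-156 + v)*(-11 + v) (t(v) = 2*((v + (2 - 14 + 1))*(v - 156)) = 2*((v - 11)*(-156 + v)) = 2*((-11 + v)*(-156 + v)) = 2*((-156 + v)*(-11 + v)) = 2*(-156 + v)*(-11 + v))
t(130) - 1*35214 = (3432 - 334*130 + 2*130**2) - 1*35214 = (3432 - 43420 + 2*16900) - 35214 = (3432 - 43420 + 33800) - 35214 = -6188 - 35214 = -41402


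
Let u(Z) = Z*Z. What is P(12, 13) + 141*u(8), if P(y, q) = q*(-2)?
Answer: 8998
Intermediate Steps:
P(y, q) = -2*q
u(Z) = Z²
P(12, 13) + 141*u(8) = -2*13 + 141*8² = -26 + 141*64 = -26 + 9024 = 8998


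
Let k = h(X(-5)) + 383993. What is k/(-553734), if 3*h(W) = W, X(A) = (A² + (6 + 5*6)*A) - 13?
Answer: -127979/184578 ≈ -0.69336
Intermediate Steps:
X(A) = -13 + A² + 36*A (X(A) = (A² + (6 + 30)*A) - 13 = (A² + 36*A) - 13 = -13 + A² + 36*A)
h(W) = W/3
k = 383937 (k = (-13 + (-5)² + 36*(-5))/3 + 383993 = (-13 + 25 - 180)/3 + 383993 = (⅓)*(-168) + 383993 = -56 + 383993 = 383937)
k/(-553734) = 383937/(-553734) = 383937*(-1/553734) = -127979/184578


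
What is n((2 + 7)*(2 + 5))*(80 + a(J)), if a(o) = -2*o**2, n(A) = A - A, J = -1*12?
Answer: 0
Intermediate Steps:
J = -12
n(A) = 0
n((2 + 7)*(2 + 5))*(80 + a(J)) = 0*(80 - 2*(-12)**2) = 0*(80 - 2*144) = 0*(80 - 288) = 0*(-208) = 0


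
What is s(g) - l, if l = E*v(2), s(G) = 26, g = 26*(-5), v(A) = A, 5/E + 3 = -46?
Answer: 1284/49 ≈ 26.204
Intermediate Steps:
E = -5/49 (E = 5/(-3 - 46) = 5/(-49) = 5*(-1/49) = -5/49 ≈ -0.10204)
g = -130
l = -10/49 (l = -5/49*2 = -10/49 ≈ -0.20408)
s(g) - l = 26 - 1*(-10/49) = 26 + 10/49 = 1284/49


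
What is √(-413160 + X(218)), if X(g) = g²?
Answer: 2*I*√91409 ≈ 604.68*I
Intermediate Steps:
√(-413160 + X(218)) = √(-413160 + 218²) = √(-413160 + 47524) = √(-365636) = 2*I*√91409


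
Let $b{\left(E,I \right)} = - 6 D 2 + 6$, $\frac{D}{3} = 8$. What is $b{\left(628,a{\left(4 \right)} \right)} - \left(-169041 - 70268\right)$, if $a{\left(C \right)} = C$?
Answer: $239027$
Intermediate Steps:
$D = 24$ ($D = 3 \cdot 8 = 24$)
$b{\left(E,I \right)} = -282$ ($b{\left(E,I \right)} = - 6 \cdot 24 \cdot 2 + 6 = \left(-6\right) 48 + 6 = -288 + 6 = -282$)
$b{\left(628,a{\left(4 \right)} \right)} - \left(-169041 - 70268\right) = -282 - \left(-169041 - 70268\right) = -282 - -239309 = -282 + 239309 = 239027$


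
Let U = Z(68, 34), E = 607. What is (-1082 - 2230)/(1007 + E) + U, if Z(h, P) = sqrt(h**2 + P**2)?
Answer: -552/269 + 34*sqrt(5) ≈ 73.974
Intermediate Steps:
Z(h, P) = sqrt(P**2 + h**2)
U = 34*sqrt(5) (U = sqrt(34**2 + 68**2) = sqrt(1156 + 4624) = sqrt(5780) = 34*sqrt(5) ≈ 76.026)
(-1082 - 2230)/(1007 + E) + U = (-1082 - 2230)/(1007 + 607) + 34*sqrt(5) = -3312/1614 + 34*sqrt(5) = -3312*1/1614 + 34*sqrt(5) = -552/269 + 34*sqrt(5)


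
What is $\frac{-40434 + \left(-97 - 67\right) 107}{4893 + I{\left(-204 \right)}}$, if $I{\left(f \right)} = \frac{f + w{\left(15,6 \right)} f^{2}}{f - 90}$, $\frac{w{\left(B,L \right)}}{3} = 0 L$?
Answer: $- \frac{2841118}{239791} \approx -11.848$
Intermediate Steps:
$w{\left(B,L \right)} = 0$ ($w{\left(B,L \right)} = 3 \cdot 0 L = 3 \cdot 0 = 0$)
$I{\left(f \right)} = \frac{f}{-90 + f}$ ($I{\left(f \right)} = \frac{f + 0 f^{2}}{f - 90} = \frac{f + 0}{-90 + f} = \frac{f}{-90 + f}$)
$\frac{-40434 + \left(-97 - 67\right) 107}{4893 + I{\left(-204 \right)}} = \frac{-40434 + \left(-97 - 67\right) 107}{4893 - \frac{204}{-90 - 204}} = \frac{-40434 - 17548}{4893 - \frac{204}{-294}} = \frac{-40434 - 17548}{4893 - - \frac{34}{49}} = - \frac{57982}{4893 + \frac{34}{49}} = - \frac{57982}{\frac{239791}{49}} = \left(-57982\right) \frac{49}{239791} = - \frac{2841118}{239791}$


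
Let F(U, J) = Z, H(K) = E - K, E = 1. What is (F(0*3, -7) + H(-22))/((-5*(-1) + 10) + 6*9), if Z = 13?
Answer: 12/23 ≈ 0.52174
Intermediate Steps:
H(K) = 1 - K
F(U, J) = 13
(F(0*3, -7) + H(-22))/((-5*(-1) + 10) + 6*9) = (13 + (1 - 1*(-22)))/((-5*(-1) + 10) + 6*9) = (13 + (1 + 22))/((5 + 10) + 54) = (13 + 23)/(15 + 54) = 36/69 = 36*(1/69) = 12/23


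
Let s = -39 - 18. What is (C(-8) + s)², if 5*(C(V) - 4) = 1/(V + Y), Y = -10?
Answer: 22762441/8100 ≈ 2810.2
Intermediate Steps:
s = -57
C(V) = 4 + 1/(5*(-10 + V)) (C(V) = 4 + 1/(5*(V - 10)) = 4 + 1/(5*(-10 + V)))
(C(-8) + s)² = ((-199 + 20*(-8))/(5*(-10 - 8)) - 57)² = ((⅕)*(-199 - 160)/(-18) - 57)² = ((⅕)*(-1/18)*(-359) - 57)² = (359/90 - 57)² = (-4771/90)² = 22762441/8100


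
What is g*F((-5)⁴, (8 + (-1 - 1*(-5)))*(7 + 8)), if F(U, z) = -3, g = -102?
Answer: 306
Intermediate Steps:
g*F((-5)⁴, (8 + (-1 - 1*(-5)))*(7 + 8)) = -102*(-3) = 306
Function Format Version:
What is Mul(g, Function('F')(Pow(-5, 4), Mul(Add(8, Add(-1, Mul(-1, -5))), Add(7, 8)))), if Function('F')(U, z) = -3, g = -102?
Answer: 306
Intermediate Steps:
Mul(g, Function('F')(Pow(-5, 4), Mul(Add(8, Add(-1, Mul(-1, -5))), Add(7, 8)))) = Mul(-102, -3) = 306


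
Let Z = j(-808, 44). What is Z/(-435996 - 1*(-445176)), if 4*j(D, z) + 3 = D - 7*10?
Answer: -881/36720 ≈ -0.023992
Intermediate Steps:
j(D, z) = -73/4 + D/4 (j(D, z) = -3/4 + (D - 7*10)/4 = -3/4 + (D - 70)/4 = -3/4 + (-70 + D)/4 = -3/4 + (-35/2 + D/4) = -73/4 + D/4)
Z = -881/4 (Z = -73/4 + (1/4)*(-808) = -73/4 - 202 = -881/4 ≈ -220.25)
Z/(-435996 - 1*(-445176)) = -881/(4*(-435996 - 1*(-445176))) = -881/(4*(-435996 + 445176)) = -881/4/9180 = -881/4*1/9180 = -881/36720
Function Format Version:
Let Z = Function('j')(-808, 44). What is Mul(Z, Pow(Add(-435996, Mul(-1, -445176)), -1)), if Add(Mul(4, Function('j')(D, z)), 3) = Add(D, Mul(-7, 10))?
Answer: Rational(-881, 36720) ≈ -0.023992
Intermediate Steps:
Function('j')(D, z) = Add(Rational(-73, 4), Mul(Rational(1, 4), D)) (Function('j')(D, z) = Add(Rational(-3, 4), Mul(Rational(1, 4), Add(D, Mul(-7, 10)))) = Add(Rational(-3, 4), Mul(Rational(1, 4), Add(D, -70))) = Add(Rational(-3, 4), Mul(Rational(1, 4), Add(-70, D))) = Add(Rational(-3, 4), Add(Rational(-35, 2), Mul(Rational(1, 4), D))) = Add(Rational(-73, 4), Mul(Rational(1, 4), D)))
Z = Rational(-881, 4) (Z = Add(Rational(-73, 4), Mul(Rational(1, 4), -808)) = Add(Rational(-73, 4), -202) = Rational(-881, 4) ≈ -220.25)
Mul(Z, Pow(Add(-435996, Mul(-1, -445176)), -1)) = Mul(Rational(-881, 4), Pow(Add(-435996, Mul(-1, -445176)), -1)) = Mul(Rational(-881, 4), Pow(Add(-435996, 445176), -1)) = Mul(Rational(-881, 4), Pow(9180, -1)) = Mul(Rational(-881, 4), Rational(1, 9180)) = Rational(-881, 36720)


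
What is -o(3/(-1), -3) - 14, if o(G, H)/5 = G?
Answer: 1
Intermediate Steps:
o(G, H) = 5*G
-o(3/(-1), -3) - 14 = -5*3/(-1) - 14 = -5*3*(-1) - 14 = -5*(-3) - 14 = -1*(-15) - 14 = 15 - 14 = 1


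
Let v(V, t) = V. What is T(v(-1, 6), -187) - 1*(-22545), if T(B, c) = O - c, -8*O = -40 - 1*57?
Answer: 181953/8 ≈ 22744.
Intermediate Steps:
O = 97/8 (O = -(-40 - 1*57)/8 = -(-40 - 57)/8 = -⅛*(-97) = 97/8 ≈ 12.125)
T(B, c) = 97/8 - c
T(v(-1, 6), -187) - 1*(-22545) = (97/8 - 1*(-187)) - 1*(-22545) = (97/8 + 187) + 22545 = 1593/8 + 22545 = 181953/8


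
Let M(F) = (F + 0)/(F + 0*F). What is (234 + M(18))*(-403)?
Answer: -94705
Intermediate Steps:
M(F) = 1 (M(F) = F/(F + 0) = F/F = 1)
(234 + M(18))*(-403) = (234 + 1)*(-403) = 235*(-403) = -94705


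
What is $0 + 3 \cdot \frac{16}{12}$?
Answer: $4$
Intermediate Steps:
$0 + 3 \cdot \frac{16}{12} = 0 + 3 \cdot 16 \cdot \frac{1}{12} = 0 + 3 \cdot \frac{4}{3} = 0 + 4 = 4$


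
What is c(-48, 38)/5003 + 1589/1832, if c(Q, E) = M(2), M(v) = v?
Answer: 7953431/9165496 ≈ 0.86776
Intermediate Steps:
c(Q, E) = 2
c(-48, 38)/5003 + 1589/1832 = 2/5003 + 1589/1832 = 7953431/9165496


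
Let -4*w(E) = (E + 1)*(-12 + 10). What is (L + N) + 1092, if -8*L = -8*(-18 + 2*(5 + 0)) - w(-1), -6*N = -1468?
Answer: 3986/3 ≈ 1328.7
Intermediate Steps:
N = 734/3 (N = -1/6*(-1468) = 734/3 ≈ 244.67)
w(E) = 1/2 + E/2 (w(E) = -(E + 1)*(-12 + 10)/4 = -(1 + E)*(-2)/4 = -(-2 - 2*E)/4 = 1/2 + E/2)
L = -8 (L = -(-8*(-18 + 2*(5 + 0)) - (1/2 + (1/2)*(-1)))/8 = -(-8*(-18 + 2*5) - (1/2 - 1/2))/8 = -(-8*(-18 + 10) - 1*0)/8 = -(-8*(-8) + 0)/8 = -(64 + 0)/8 = -1/8*64 = -8)
(L + N) + 1092 = (-8 + 734/3) + 1092 = 710/3 + 1092 = 3986/3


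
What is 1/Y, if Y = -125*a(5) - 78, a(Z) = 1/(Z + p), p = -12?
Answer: -7/421 ≈ -0.016627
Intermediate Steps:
a(Z) = 1/(-12 + Z) (a(Z) = 1/(Z - 12) = 1/(-12 + Z))
Y = -421/7 (Y = -125/(-12 + 5) - 78 = -125/(-7) - 78 = -125*(-⅐) - 78 = 125/7 - 78 = -421/7 ≈ -60.143)
1/Y = 1/(-421/7) = -7/421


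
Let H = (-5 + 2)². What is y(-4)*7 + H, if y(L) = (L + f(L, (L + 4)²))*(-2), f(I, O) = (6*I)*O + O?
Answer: 65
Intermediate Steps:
f(I, O) = O + 6*I*O (f(I, O) = 6*I*O + O = O + 6*I*O)
y(L) = -2*L - 2*(4 + L)²*(1 + 6*L) (y(L) = (L + (L + 4)²*(1 + 6*L))*(-2) = (L + (4 + L)²*(1 + 6*L))*(-2) = -2*L - 2*(4 + L)²*(1 + 6*L))
H = 9 (H = (-3)² = 9)
y(-4)*7 + H = (-2*(-4) - 2*(4 - 4)²*(1 + 6*(-4)))*7 + 9 = (8 - 2*0²*(1 - 24))*7 + 9 = (8 - 2*0*(-23))*7 + 9 = (8 + 0)*7 + 9 = 8*7 + 9 = 56 + 9 = 65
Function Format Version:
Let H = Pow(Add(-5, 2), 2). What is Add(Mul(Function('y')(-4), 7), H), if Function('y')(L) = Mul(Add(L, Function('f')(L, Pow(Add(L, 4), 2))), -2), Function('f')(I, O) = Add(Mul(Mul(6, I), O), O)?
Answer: 65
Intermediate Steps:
Function('f')(I, O) = Add(O, Mul(6, I, O)) (Function('f')(I, O) = Add(Mul(6, I, O), O) = Add(O, Mul(6, I, O)))
Function('y')(L) = Add(Mul(-2, L), Mul(-2, Pow(Add(4, L), 2), Add(1, Mul(6, L)))) (Function('y')(L) = Mul(Add(L, Mul(Pow(Add(L, 4), 2), Add(1, Mul(6, L)))), -2) = Mul(Add(L, Mul(Pow(Add(4, L), 2), Add(1, Mul(6, L)))), -2) = Add(Mul(-2, L), Mul(-2, Pow(Add(4, L), 2), Add(1, Mul(6, L)))))
H = 9 (H = Pow(-3, 2) = 9)
Add(Mul(Function('y')(-4), 7), H) = Add(Mul(Add(Mul(-2, -4), Mul(-2, Pow(Add(4, -4), 2), Add(1, Mul(6, -4)))), 7), 9) = Add(Mul(Add(8, Mul(-2, Pow(0, 2), Add(1, -24))), 7), 9) = Add(Mul(Add(8, Mul(-2, 0, -23)), 7), 9) = Add(Mul(Add(8, 0), 7), 9) = Add(Mul(8, 7), 9) = Add(56, 9) = 65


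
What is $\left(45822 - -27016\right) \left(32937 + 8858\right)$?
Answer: $3044264210$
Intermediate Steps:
$\left(45822 - -27016\right) \left(32937 + 8858\right) = \left(45822 + 27016\right) 41795 = 72838 \cdot 41795 = 3044264210$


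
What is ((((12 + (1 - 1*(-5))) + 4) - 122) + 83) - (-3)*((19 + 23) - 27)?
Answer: 28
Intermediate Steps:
((((12 + (1 - 1*(-5))) + 4) - 122) + 83) - (-3)*((19 + 23) - 27) = ((((12 + (1 + 5)) + 4) - 122) + 83) - (-3)*(42 - 27) = ((((12 + 6) + 4) - 122) + 83) - (-3)*15 = (((18 + 4) - 122) + 83) - 1*(-45) = ((22 - 122) + 83) + 45 = (-100 + 83) + 45 = -17 + 45 = 28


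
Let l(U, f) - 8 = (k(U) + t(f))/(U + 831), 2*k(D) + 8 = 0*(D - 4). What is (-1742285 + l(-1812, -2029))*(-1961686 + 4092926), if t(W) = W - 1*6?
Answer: -3642655089645520/981 ≈ -3.7132e+12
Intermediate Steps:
t(W) = -6 + W (t(W) = W - 6 = -6 + W)
k(D) = -4 (k(D) = -4 + (0*(D - 4))/2 = -4 + (0*(-4 + D))/2 = -4 + (½)*0 = -4 + 0 = -4)
l(U, f) = 8 + (-10 + f)/(831 + U) (l(U, f) = 8 + (-4 + (-6 + f))/(U + 831) = 8 + (-10 + f)/(831 + U))
(-1742285 + l(-1812, -2029))*(-1961686 + 4092926) = (-1742285 + (6638 - 2029 + 8*(-1812))/(831 - 1812))*(-1961686 + 4092926) = (-1742285 + (6638 - 2029 - 14496)/(-981))*2131240 = (-1742285 - 1/981*(-9887))*2131240 = (-1742285 + 9887/981)*2131240 = -1709171698/981*2131240 = -3642655089645520/981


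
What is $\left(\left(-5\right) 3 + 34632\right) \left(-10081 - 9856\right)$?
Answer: $-690159129$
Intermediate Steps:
$\left(\left(-5\right) 3 + 34632\right) \left(-10081 - 9856\right) = \left(-15 + 34632\right) \left(-19937\right) = 34617 \left(-19937\right) = -690159129$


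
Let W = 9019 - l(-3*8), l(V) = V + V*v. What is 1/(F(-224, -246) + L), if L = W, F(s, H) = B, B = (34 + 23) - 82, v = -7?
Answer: 1/8850 ≈ 0.00011299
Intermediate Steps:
B = -25 (B = 57 - 82 = -25)
l(V) = -6*V (l(V) = V + V*(-7) = V - 7*V = -6*V)
F(s, H) = -25
W = 8875 (W = 9019 - (-6)*(-3*8) = 9019 - (-6)*(-24) = 9019 - 1*144 = 9019 - 144 = 8875)
L = 8875
1/(F(-224, -246) + L) = 1/(-25 + 8875) = 1/8850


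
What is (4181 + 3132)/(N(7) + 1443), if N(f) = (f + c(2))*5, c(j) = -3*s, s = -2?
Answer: 7313/1508 ≈ 4.8495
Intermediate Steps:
c(j) = 6 (c(j) = -3*(-2) = 6)
N(f) = 30 + 5*f (N(f) = (f + 6)*5 = (6 + f)*5 = 30 + 5*f)
(4181 + 3132)/(N(7) + 1443) = (4181 + 3132)/((30 + 5*7) + 1443) = 7313/((30 + 35) + 1443) = 7313/(65 + 1443) = 7313/1508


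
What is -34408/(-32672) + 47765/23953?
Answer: 298094113/97824052 ≈ 3.0472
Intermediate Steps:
-34408/(-32672) + 47765/23953 = -34408*(-1/32672) + 47765*(1/23953) = 4301/4084 + 47765/23953 = 298094113/97824052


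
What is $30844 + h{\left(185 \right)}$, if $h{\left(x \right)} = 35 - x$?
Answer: $30694$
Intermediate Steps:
$30844 + h{\left(185 \right)} = 30844 + \left(35 - 185\right) = 30844 - 150 = 30694$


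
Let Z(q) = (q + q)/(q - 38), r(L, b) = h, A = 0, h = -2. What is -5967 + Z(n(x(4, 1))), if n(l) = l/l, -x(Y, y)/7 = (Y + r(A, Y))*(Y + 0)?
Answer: -220781/37 ≈ -5967.1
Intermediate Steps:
r(L, b) = -2
x(Y, y) = -7*Y*(-2 + Y) (x(Y, y) = -7*(Y - 2)*(Y + 0) = -7*(-2 + Y)*Y = -7*Y*(-2 + Y))
n(l) = 1
Z(q) = 2*q/(-38 + q) (Z(q) = (2*q)/(-38 + q) = 2*q/(-38 + q))
-5967 + Z(n(x(4, 1))) = -5967 + 2*1/(-38 + 1) = -5967 + 2*1/(-37) = -5967 + 2*1*(-1/37) = -5967 - 2/37 = -220781/37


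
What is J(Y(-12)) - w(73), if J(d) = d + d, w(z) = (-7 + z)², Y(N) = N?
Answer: -4380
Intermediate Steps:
J(d) = 2*d
J(Y(-12)) - w(73) = 2*(-12) - (-7 + 73)² = -24 - 1*66² = -24 - 1*4356 = -24 - 4356 = -4380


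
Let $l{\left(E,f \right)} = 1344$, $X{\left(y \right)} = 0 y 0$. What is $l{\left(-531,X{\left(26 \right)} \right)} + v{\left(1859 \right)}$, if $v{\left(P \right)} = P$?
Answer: $3203$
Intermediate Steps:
$X{\left(y \right)} = 0$ ($X{\left(y \right)} = 0 \cdot 0 = 0$)
$l{\left(-531,X{\left(26 \right)} \right)} + v{\left(1859 \right)} = 1344 + 1859 = 3203$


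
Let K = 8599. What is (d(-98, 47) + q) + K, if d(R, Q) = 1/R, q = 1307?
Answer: 970787/98 ≈ 9906.0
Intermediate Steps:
(d(-98, 47) + q) + K = (1/(-98) + 1307) + 8599 = (-1/98 + 1307) + 8599 = 128085/98 + 8599 = 970787/98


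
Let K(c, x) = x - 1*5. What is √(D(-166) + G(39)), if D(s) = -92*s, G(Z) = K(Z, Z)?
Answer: √15306 ≈ 123.72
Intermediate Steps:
K(c, x) = -5 + x (K(c, x) = x - 5 = -5 + x)
G(Z) = -5 + Z
√(D(-166) + G(39)) = √(-92*(-166) + (-5 + 39)) = √(15272 + 34) = √15306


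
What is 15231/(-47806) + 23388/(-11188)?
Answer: -322122789/133713382 ≈ -2.4091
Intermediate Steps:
15231/(-47806) + 23388/(-11188) = 15231*(-1/47806) + 23388*(-1/11188) = -15231/47806 - 5847/2797 = -322122789/133713382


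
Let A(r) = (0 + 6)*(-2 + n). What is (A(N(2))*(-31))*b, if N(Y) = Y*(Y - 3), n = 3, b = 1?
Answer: -186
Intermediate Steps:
N(Y) = Y*(-3 + Y)
A(r) = 6 (A(r) = (0 + 6)*(-2 + 3) = 6*1 = 6)
(A(N(2))*(-31))*b = (6*(-31))*1 = -186*1 = -186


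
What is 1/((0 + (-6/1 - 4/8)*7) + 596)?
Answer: 2/1101 ≈ 0.0018165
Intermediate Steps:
1/((0 + (-6/1 - 4/8)*7) + 596) = 1/((0 + (-6*1 - 4*⅛)*7) + 596) = 1/((0 + (-6 - ½)*7) + 596) = 1/((0 - 13/2*7) + 596) = 1/((0 - 91/2) + 596) = 1/(-91/2 + 596) = 1/(1101/2) = 2/1101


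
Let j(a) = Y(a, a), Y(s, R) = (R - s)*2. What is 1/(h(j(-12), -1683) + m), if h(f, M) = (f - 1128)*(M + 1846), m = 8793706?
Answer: 1/8609842 ≈ 1.1615e-7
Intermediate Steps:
Y(s, R) = -2*s + 2*R
j(a) = 0 (j(a) = -2*a + 2*a = 0)
h(f, M) = (-1128 + f)*(1846 + M)
1/(h(j(-12), -1683) + m) = 1/((-2082288 - 1128*(-1683) + 1846*0 - 1683*0) + 8793706) = 1/((-2082288 + 1898424 + 0 + 0) + 8793706) = 1/(-183864 + 8793706) = 1/8609842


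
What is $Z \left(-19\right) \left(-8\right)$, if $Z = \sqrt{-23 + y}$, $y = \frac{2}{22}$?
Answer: $\frac{912 i \sqrt{77}}{11} \approx 727.52 i$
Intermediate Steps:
$y = \frac{1}{11}$ ($y = 2 \cdot \frac{1}{22} = \frac{1}{11} \approx 0.090909$)
$Z = \frac{6 i \sqrt{77}}{11}$ ($Z = \sqrt{-23 + \frac{1}{11}} = \sqrt{- \frac{252}{11}} = \frac{6 i \sqrt{77}}{11} \approx 4.7863 i$)
$Z \left(-19\right) \left(-8\right) = \frac{6 i \sqrt{77}}{11} \left(-19\right) \left(-8\right) = - \frac{114 i \sqrt{77}}{11} \left(-8\right) = \frac{912 i \sqrt{77}}{11}$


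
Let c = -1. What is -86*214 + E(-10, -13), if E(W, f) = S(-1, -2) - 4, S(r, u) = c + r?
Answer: -18410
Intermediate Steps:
S(r, u) = -1 + r
E(W, f) = -6 (E(W, f) = (-1 - 1) - 4 = -2 - 4 = -6)
-86*214 + E(-10, -13) = -86*214 - 6 = -18404 - 6 = -18410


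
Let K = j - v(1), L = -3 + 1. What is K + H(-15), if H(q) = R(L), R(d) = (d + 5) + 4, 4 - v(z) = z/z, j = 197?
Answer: 201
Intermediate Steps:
v(z) = 3 (v(z) = 4 - z/z = 4 - 1*1 = 4 - 1 = 3)
L = -2
R(d) = 9 + d (R(d) = (5 + d) + 4 = 9 + d)
H(q) = 7 (H(q) = 9 - 2 = 7)
K = 194 (K = 197 - 1*3 = 197 - 3 = 194)
K + H(-15) = 194 + 7 = 201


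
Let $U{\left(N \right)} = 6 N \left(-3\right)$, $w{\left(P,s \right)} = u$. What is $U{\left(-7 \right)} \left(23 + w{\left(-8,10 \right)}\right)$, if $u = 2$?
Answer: $3150$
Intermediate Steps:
$w{\left(P,s \right)} = 2$
$U{\left(N \right)} = - 18 N$ ($U{\left(N \right)} = 6 \left(- 3 N\right) = - 18 N$)
$U{\left(-7 \right)} \left(23 + w{\left(-8,10 \right)}\right) = \left(-18\right) \left(-7\right) \left(23 + 2\right) = 126 \cdot 25 = 3150$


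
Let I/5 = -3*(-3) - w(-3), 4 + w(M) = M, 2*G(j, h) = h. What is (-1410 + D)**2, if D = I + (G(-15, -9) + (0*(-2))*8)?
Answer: 7123561/4 ≈ 1.7809e+6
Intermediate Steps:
G(j, h) = h/2
w(M) = -4 + M
I = 80 (I = 5*(-3*(-3) - (-4 - 3)) = 5*(9 - 1*(-7)) = 5*(9 + 7) = 5*16 = 80)
D = 151/2 (D = 80 + ((1/2)*(-9) + (0*(-2))*8) = 80 + (-9/2 + 0*8) = 80 + (-9/2 + 0) = 80 - 9/2 = 151/2 ≈ 75.500)
(-1410 + D)**2 = (-1410 + 151/2)**2 = (-2669/2)**2 = 7123561/4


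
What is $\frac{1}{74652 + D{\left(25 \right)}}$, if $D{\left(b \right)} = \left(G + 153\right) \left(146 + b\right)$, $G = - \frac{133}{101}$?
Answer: $\frac{101}{10159572} \approx 9.9414 \cdot 10^{-6}$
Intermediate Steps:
$G = - \frac{133}{101}$ ($G = \left(-133\right) \frac{1}{101} = - \frac{133}{101} \approx -1.3168$)
$D{\left(b \right)} = \frac{2236720}{101} + \frac{15320 b}{101}$ ($D{\left(b \right)} = \left(- \frac{133}{101} + 153\right) \left(146 + b\right) = \frac{15320 \left(146 + b\right)}{101} = \frac{2236720}{101} + \frac{15320 b}{101}$)
$\frac{1}{74652 + D{\left(25 \right)}} = \frac{1}{74652 + \left(\frac{2236720}{101} + \frac{15320}{101} \cdot 25\right)} = \frac{1}{74652 + \left(\frac{2236720}{101} + \frac{383000}{101}\right)} = \frac{1}{74652 + \frac{2619720}{101}} = \frac{1}{\frac{10159572}{101}} = \frac{101}{10159572}$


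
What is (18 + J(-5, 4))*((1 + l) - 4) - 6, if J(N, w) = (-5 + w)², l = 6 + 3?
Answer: 108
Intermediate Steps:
l = 9
(18 + J(-5, 4))*((1 + l) - 4) - 6 = (18 + (-5 + 4)²)*((1 + 9) - 4) - 6 = (18 + (-1)²)*(10 - 4) - 6 = (18 + 1)*6 - 6 = 19*6 - 6 = 114 - 6 = 108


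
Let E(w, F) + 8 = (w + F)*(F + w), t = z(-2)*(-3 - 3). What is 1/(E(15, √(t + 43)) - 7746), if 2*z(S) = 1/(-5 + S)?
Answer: -366793/2743740001 - 840*√133/2743740001 ≈ -0.00013721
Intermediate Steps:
z(S) = 1/(2*(-5 + S))
t = 3/7 (t = (1/(2*(-5 - 2)))*(-3 - 3) = ((½)/(-7))*(-6) = ((½)*(-⅐))*(-6) = -1/14*(-6) = 3/7 ≈ 0.42857)
E(w, F) = -8 + (F + w)² (E(w, F) = -8 + (w + F)*(F + w) = -8 + (F + w)*(F + w) = -8 + (F + w)²)
1/(E(15, √(t + 43)) - 7746) = 1/((-8 + (√(3/7 + 43) + 15)²) - 7746) = 1/((-8 + (√(304/7) + 15)²) - 7746) = 1/((-8 + (4*√133/7 + 15)²) - 7746) = 1/((-8 + (15 + 4*√133/7)²) - 7746) = 1/(-7754 + (15 + 4*√133/7)²)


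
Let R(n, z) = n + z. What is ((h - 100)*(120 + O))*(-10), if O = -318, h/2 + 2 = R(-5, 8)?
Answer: -194040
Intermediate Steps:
h = 2 (h = -4 + 2*(-5 + 8) = -4 + 2*3 = -4 + 6 = 2)
((h - 100)*(120 + O))*(-10) = ((2 - 100)*(120 - 318))*(-10) = -98*(-198)*(-10) = 19404*(-10) = -194040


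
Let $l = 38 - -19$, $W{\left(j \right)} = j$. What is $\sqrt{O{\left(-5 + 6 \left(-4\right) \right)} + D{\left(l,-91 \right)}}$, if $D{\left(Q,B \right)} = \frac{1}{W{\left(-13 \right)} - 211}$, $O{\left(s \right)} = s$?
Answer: $\frac{i \sqrt{90958}}{56} \approx 5.3856 i$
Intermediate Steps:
$l = 57$ ($l = 38 + 19 = 57$)
$D{\left(Q,B \right)} = - \frac{1}{224}$ ($D{\left(Q,B \right)} = \frac{1}{-13 - 211} = \frac{1}{-224} = - \frac{1}{224}$)
$\sqrt{O{\left(-5 + 6 \left(-4\right) \right)} + D{\left(l,-91 \right)}} = \sqrt{\left(-5 + 6 \left(-4\right)\right) - \frac{1}{224}} = \sqrt{\left(-5 - 24\right) - \frac{1}{224}} = \sqrt{-29 - \frac{1}{224}} = \sqrt{- \frac{6497}{224}} = \frac{i \sqrt{90958}}{56}$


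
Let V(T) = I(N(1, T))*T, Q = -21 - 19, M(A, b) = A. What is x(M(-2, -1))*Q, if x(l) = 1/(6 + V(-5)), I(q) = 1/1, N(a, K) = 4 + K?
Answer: -40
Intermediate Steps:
Q = -40
I(q) = 1
V(T) = T (V(T) = 1*T = T)
x(l) = 1 (x(l) = 1/(6 - 5) = 1/1 = 1)
x(M(-2, -1))*Q = 1*(-40) = -40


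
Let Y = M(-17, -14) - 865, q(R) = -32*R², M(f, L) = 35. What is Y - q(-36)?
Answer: 40642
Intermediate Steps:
Y = -830 (Y = 35 - 865 = -830)
Y - q(-36) = -830 - (-32)*(-36)² = -830 - (-32)*1296 = -830 - 1*(-41472) = -830 + 41472 = 40642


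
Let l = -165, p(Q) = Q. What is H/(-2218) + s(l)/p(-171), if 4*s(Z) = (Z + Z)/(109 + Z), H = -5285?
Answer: 16808725/7079856 ≈ 2.3742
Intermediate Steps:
s(Z) = Z/(2*(109 + Z)) (s(Z) = ((Z + Z)/(109 + Z))/4 = ((2*Z)/(109 + Z))/4 = (2*Z/(109 + Z))/4 = Z/(2*(109 + Z)))
H/(-2218) + s(l)/p(-171) = -5285/(-2218) + ((1/2)*(-165)/(109 - 165))/(-171) = -5285*(-1/2218) + ((1/2)*(-165)/(-56))*(-1/171) = 5285/2218 + ((1/2)*(-165)*(-1/56))*(-1/171) = 5285/2218 + (165/112)*(-1/171) = 5285/2218 - 55/6384 = 16808725/7079856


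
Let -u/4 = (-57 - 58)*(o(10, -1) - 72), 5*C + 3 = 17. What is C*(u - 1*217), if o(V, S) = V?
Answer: -402318/5 ≈ -80464.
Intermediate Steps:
C = 14/5 (C = -3/5 + (1/5)*17 = -3/5 + 17/5 = 14/5 ≈ 2.8000)
u = -28520 (u = -4*(-57 - 58)*(10 - 72) = -(-460)*(-62) = -4*7130 = -28520)
C*(u - 1*217) = 14*(-28520 - 1*217)/5 = 14*(-28520 - 217)/5 = (14/5)*(-28737) = -402318/5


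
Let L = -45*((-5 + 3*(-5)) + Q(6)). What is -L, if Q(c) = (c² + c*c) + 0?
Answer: 2340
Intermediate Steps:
Q(c) = 2*c² (Q(c) = (c² + c²) + 0 = 2*c² + 0 = 2*c²)
L = -2340 (L = -45*((-5 + 3*(-5)) + 2*6²) = -45*((-5 - 15) + 2*36) = -45*(-20 + 72) = -45*52 = -2340)
-L = -1*(-2340) = 2340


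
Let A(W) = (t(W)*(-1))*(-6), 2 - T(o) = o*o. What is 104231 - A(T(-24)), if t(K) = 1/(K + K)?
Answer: 59828597/574 ≈ 1.0423e+5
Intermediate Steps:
T(o) = 2 - o² (T(o) = 2 - o*o = 2 - o²)
t(K) = 1/(2*K)
A(W) = 3/W (A(W) = ((1/(2*W))*(-1))*(-6) = -1/(2*W)*(-6) = 3/W)
104231 - A(T(-24)) = 104231 - 3/(2 - 1*(-24)²) = 104231 - 3/(2 - 1*576) = 104231 - 3/(2 - 576) = 104231 - 3/(-574) = 104231 - 3*(-1)/574 = 104231 - 1*(-3/574) = 104231 + 3/574 = 59828597/574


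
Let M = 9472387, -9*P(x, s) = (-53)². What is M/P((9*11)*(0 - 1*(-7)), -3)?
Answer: -85251483/2809 ≈ -30349.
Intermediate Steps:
P(x, s) = -2809/9 (P(x, s) = -⅑*(-53)² = -⅑*2809 = -2809/9)
M/P((9*11)*(0 - 1*(-7)), -3) = 9472387/(-2809/9) = 9472387*(-9/2809) = -85251483/2809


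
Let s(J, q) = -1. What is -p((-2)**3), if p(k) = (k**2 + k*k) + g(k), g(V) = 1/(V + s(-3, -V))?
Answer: -1151/9 ≈ -127.89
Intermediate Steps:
g(V) = 1/(-1 + V) (g(V) = 1/(V - 1) = 1/(-1 + V))
p(k) = 1/(-1 + k) + 2*k**2 (p(k) = (k**2 + k*k) + 1/(-1 + k) = (k**2 + k**2) + 1/(-1 + k) = 2*k**2 + 1/(-1 + k) = 1/(-1 + k) + 2*k**2)
-p((-2)**3) = -(1 + 2*((-2)**3)**2*(-1 + (-2)**3))/(-1 + (-2)**3) = -(1 + 2*(-8)**2*(-1 - 8))/(-1 - 8) = -(1 + 2*64*(-9))/(-9) = -(-1)*(1 - 1152)/9 = -(-1)*(-1151)/9 = -1*1151/9 = -1151/9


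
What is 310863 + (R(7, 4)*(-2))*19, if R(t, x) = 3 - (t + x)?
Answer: 311167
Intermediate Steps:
R(t, x) = 3 - t - x (R(t, x) = 3 + (-t - x) = 3 - t - x)
310863 + (R(7, 4)*(-2))*19 = 310863 + ((3 - 1*7 - 1*4)*(-2))*19 = 310863 + ((3 - 7 - 4)*(-2))*19 = 310863 - 8*(-2)*19 = 310863 + 16*19 = 310863 + 304 = 311167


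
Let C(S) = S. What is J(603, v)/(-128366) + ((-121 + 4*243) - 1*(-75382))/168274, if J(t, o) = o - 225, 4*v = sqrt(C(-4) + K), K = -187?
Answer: 2455896732/5400165071 - I*sqrt(191)/513464 ≈ 0.45478 - 2.6916e-5*I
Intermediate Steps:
v = I*sqrt(191)/4 (v = sqrt(-4 - 187)/4 = sqrt(-191)/4 = (I*sqrt(191))/4 = I*sqrt(191)/4 ≈ 3.4551*I)
J(t, o) = -225 + o
J(603, v)/(-128366) + ((-121 + 4*243) - 1*(-75382))/168274 = (-225 + I*sqrt(191)/4)/(-128366) + ((-121 + 4*243) - 1*(-75382))/168274 = (-225 + I*sqrt(191)/4)*(-1/128366) + ((-121 + 972) + 75382)*(1/168274) = (225/128366 - I*sqrt(191)/513464) + (851 + 75382)*(1/168274) = (225/128366 - I*sqrt(191)/513464) + 76233*(1/168274) = (225/128366 - I*sqrt(191)/513464) + 76233/168274 = 2455896732/5400165071 - I*sqrt(191)/513464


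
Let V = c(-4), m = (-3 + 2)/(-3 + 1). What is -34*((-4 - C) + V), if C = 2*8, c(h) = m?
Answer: 663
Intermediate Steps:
m = 1/2 (m = -1/(-2) = -1*(-1/2) = 1/2 ≈ 0.50000)
c(h) = 1/2
V = 1/2 ≈ 0.50000
C = 16
-34*((-4 - C) + V) = -34*((-4 - 1*16) + 1/2) = -34*((-4 - 16) + 1/2) = -34*(-20 + 1/2) = -34*(-39/2) = 663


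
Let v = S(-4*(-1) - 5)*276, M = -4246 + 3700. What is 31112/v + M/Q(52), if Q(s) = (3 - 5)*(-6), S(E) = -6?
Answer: -26615/414 ≈ -64.287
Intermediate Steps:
M = -546
Q(s) = 12 (Q(s) = -2*(-6) = 12)
v = -1656 (v = -6*276 = -1656)
31112/v + M/Q(52) = 31112/(-1656) - 546/12 = 31112*(-1/1656) - 546*1/12 = -3889/207 - 91/2 = -26615/414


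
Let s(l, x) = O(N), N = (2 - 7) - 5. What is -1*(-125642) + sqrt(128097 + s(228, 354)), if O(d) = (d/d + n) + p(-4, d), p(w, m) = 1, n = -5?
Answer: 125642 + sqrt(128094) ≈ 1.2600e+5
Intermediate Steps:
N = -10 (N = -5 - 5 = -10)
O(d) = -3 (O(d) = (d/d - 5) + 1 = (1 - 5) + 1 = -4 + 1 = -3)
s(l, x) = -3
-1*(-125642) + sqrt(128097 + s(228, 354)) = -1*(-125642) + sqrt(128097 - 3) = 125642 + sqrt(128094)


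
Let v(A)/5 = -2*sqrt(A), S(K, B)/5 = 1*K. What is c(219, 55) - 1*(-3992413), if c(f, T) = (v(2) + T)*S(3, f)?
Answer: 3993238 - 150*sqrt(2) ≈ 3.9930e+6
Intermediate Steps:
S(K, B) = 5*K (S(K, B) = 5*(1*K) = 5*K)
v(A) = -10*sqrt(A) (v(A) = 5*(-2*sqrt(A)) = -10*sqrt(A))
c(f, T) = -150*sqrt(2) + 15*T (c(f, T) = (-10*sqrt(2) + T)*(5*3) = (T - 10*sqrt(2))*15 = -150*sqrt(2) + 15*T)
c(219, 55) - 1*(-3992413) = (-150*sqrt(2) + 15*55) - 1*(-3992413) = (-150*sqrt(2) + 825) + 3992413 = (825 - 150*sqrt(2)) + 3992413 = 3993238 - 150*sqrt(2)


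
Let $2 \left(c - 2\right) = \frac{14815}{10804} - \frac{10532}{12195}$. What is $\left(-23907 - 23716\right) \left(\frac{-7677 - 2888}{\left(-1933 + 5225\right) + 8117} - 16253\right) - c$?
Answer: $\frac{775707032960672316769}{1002126856680} \approx 7.7406 \cdot 10^{8}$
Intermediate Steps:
$c = \frac{593900317}{263509560}$ ($c = 2 + \frac{\frac{14815}{10804} - \frac{10532}{12195}}{2} = 2 + \frac{1}{2} \cdot \frac{66881197}{131754780} = 2 + \frac{66881197}{263509560} = \frac{593900317}{263509560} \approx 2.2538$)
$\left(-23907 - 23716\right) \left(\frac{-7677 - 2888}{\left(-1933 + 5225\right) + 8117} - 16253\right) - c = \left(-23907 - 23716\right) \left(\frac{-7677 - 2888}{\left(-1933 + 5225\right) + 8117} - 16253\right) - \frac{593900317}{263509560} = - 47623 \left(- \frac{10565}{3292 + 8117} - 16253\right) - \frac{593900317}{263509560} = - 47623 \left(- \frac{10565}{11409} - 16253\right) - \frac{593900317}{263509560} = \left(-47623\right) \left(- \frac{185441042}{11409}\right) - \frac{593900317}{263509560} = \frac{8831258743166}{11409} - \frac{593900317}{263509560} = \frac{775707032960672316769}{1002126856680}$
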